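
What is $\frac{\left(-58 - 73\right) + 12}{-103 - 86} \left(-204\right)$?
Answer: $- \frac{1156}{9} \approx -128.44$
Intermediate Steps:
$\frac{\left(-58 - 73\right) + 12}{-103 - 86} \left(-204\right) = \frac{-131 + 12}{-189} \left(-204\right) = \left(-119\right) \left(- \frac{1}{189}\right) \left(-204\right) = \frac{17}{27} \left(-204\right) = - \frac{1156}{9}$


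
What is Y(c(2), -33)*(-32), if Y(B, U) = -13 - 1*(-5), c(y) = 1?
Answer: 256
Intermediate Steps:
Y(B, U) = -8 (Y(B, U) = -13 + 5 = -8)
Y(c(2), -33)*(-32) = -8*(-32) = 256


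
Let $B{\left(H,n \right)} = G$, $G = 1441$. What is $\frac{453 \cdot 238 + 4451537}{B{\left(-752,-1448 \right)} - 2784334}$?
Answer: $- \frac{4559351}{2782893} \approx -1.6383$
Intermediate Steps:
$B{\left(H,n \right)} = 1441$
$\frac{453 \cdot 238 + 4451537}{B{\left(-752,-1448 \right)} - 2784334} = \frac{453 \cdot 238 + 4451537}{1441 - 2784334} = \frac{107814 + 4451537}{-2782893} = 4559351 \left(- \frac{1}{2782893}\right) = - \frac{4559351}{2782893}$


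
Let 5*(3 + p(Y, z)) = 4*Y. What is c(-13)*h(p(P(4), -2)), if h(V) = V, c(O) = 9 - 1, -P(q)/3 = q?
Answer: -504/5 ≈ -100.80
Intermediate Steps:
P(q) = -3*q
c(O) = 8
p(Y, z) = -3 + 4*Y/5 (p(Y, z) = -3 + (4*Y)/5 = -3 + 4*Y/5)
c(-13)*h(p(P(4), -2)) = 8*(-3 + 4*(-3*4)/5) = 8*(-3 + (⅘)*(-12)) = 8*(-3 - 48/5) = 8*(-63/5) = -504/5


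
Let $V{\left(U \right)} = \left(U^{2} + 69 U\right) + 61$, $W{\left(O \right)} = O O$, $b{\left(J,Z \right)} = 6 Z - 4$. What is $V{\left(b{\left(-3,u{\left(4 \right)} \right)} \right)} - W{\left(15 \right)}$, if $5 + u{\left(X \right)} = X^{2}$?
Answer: $7958$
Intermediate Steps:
$u{\left(X \right)} = -5 + X^{2}$
$b{\left(J,Z \right)} = -4 + 6 Z$
$W{\left(O \right)} = O^{2}$
$V{\left(U \right)} = 61 + U^{2} + 69 U$
$V{\left(b{\left(-3,u{\left(4 \right)} \right)} \right)} - W{\left(15 \right)} = \left(61 + \left(-4 + 6 \left(-5 + 4^{2}\right)\right)^{2} + 69 \left(-4 + 6 \left(-5 + 4^{2}\right)\right)\right) - 15^{2} = \left(61 + \left(-4 + 6 \left(-5 + 16\right)\right)^{2} + 69 \left(-4 + 6 \left(-5 + 16\right)\right)\right) - 225 = \left(61 + \left(-4 + 6 \cdot 11\right)^{2} + 69 \left(-4 + 6 \cdot 11\right)\right) - 225 = \left(61 + \left(-4 + 66\right)^{2} + 69 \left(-4 + 66\right)\right) - 225 = \left(61 + 62^{2} + 69 \cdot 62\right) - 225 = \left(61 + 3844 + 4278\right) - 225 = 8183 - 225 = 7958$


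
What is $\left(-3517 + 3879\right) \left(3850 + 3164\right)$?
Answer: $2539068$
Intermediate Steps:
$\left(-3517 + 3879\right) \left(3850 + 3164\right) = 362 \cdot 7014 = 2539068$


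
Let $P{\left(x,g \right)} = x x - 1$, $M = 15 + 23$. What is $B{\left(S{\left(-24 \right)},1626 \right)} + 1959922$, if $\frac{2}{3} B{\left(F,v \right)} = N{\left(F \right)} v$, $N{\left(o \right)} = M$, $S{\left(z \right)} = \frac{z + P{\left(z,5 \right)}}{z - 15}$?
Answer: $2052604$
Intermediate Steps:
$M = 38$
$P{\left(x,g \right)} = -1 + x^{2}$ ($P{\left(x,g \right)} = x^{2} - 1 = -1 + x^{2}$)
$S{\left(z \right)} = \frac{-1 + z + z^{2}}{-15 + z}$ ($S{\left(z \right)} = \frac{z + \left(-1 + z^{2}\right)}{z - 15} = \frac{-1 + z + z^{2}}{-15 + z}$)
$N{\left(o \right)} = 38$
$B{\left(F,v \right)} = 57 v$ ($B{\left(F,v \right)} = \frac{3 \cdot 38 v}{2} = 57 v$)
$B{\left(S{\left(-24 \right)},1626 \right)} + 1959922 = 57 \cdot 1626 + 1959922 = 92682 + 1959922 = 2052604$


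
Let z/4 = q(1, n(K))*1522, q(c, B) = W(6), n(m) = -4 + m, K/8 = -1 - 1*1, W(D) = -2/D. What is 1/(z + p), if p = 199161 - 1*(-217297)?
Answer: 3/1243286 ≈ 2.4130e-6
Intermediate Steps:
K = -16 (K = 8*(-1 - 1*1) = 8*(-1 - 1) = 8*(-2) = -16)
q(c, B) = -1/3 (q(c, B) = -2/6 = -2*1/6 = -1/3)
p = 416458 (p = 199161 + 217297 = 416458)
z = -6088/3 (z = 4*(-1/3*1522) = 4*(-1522/3) = -6088/3 ≈ -2029.3)
1/(z + p) = 1/(-6088/3 + 416458) = 1/(1243286/3) = 3/1243286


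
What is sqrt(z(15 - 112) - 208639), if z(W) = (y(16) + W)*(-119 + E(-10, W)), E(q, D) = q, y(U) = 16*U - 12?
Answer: I*sqrt(227602) ≈ 477.08*I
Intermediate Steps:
y(U) = -12 + 16*U
z(W) = -31476 - 129*W (z(W) = ((-12 + 16*16) + W)*(-119 - 10) = ((-12 + 256) + W)*(-129) = (244 + W)*(-129) = -31476 - 129*W)
sqrt(z(15 - 112) - 208639) = sqrt((-31476 - 129*(15 - 112)) - 208639) = sqrt((-31476 - 129*(-97)) - 208639) = sqrt((-31476 + 12513) - 208639) = sqrt(-18963 - 208639) = sqrt(-227602) = I*sqrt(227602)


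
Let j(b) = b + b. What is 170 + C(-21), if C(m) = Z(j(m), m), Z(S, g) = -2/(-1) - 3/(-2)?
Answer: 347/2 ≈ 173.50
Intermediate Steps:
j(b) = 2*b
Z(S, g) = 7/2 (Z(S, g) = -2*(-1) - 3*(-1/2) = 2 + 3/2 = 7/2)
C(m) = 7/2
170 + C(-21) = 170 + 7/2 = 347/2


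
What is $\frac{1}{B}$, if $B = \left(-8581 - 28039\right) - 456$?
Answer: $- \frac{1}{37076} \approx -2.6972 \cdot 10^{-5}$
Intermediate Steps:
$B = -37076$ ($B = -36620 - 456 = -37076$)
$\frac{1}{B} = \frac{1}{-37076} = - \frac{1}{37076}$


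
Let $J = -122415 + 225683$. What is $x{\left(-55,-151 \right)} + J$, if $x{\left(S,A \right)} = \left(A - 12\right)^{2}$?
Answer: $129837$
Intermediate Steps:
$J = 103268$
$x{\left(S,A \right)} = \left(-12 + A\right)^{2}$
$x{\left(-55,-151 \right)} + J = \left(-12 - 151\right)^{2} + 103268 = \left(-163\right)^{2} + 103268 = 26569 + 103268 = 129837$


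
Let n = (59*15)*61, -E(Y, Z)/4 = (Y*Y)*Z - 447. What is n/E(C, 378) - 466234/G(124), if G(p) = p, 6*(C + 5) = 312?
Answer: -439660553/116932 ≈ -3760.0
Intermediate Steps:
C = 47 (C = -5 + (⅙)*312 = -5 + 52 = 47)
E(Y, Z) = 1788 - 4*Z*Y² (E(Y, Z) = -4*((Y*Y)*Z - 447) = -4*(Y²*Z - 447) = -4*(Z*Y² - 447) = -4*(-447 + Z*Y²) = 1788 - 4*Z*Y²)
n = 53985 (n = 885*61 = 53985)
n/E(C, 378) - 466234/G(124) = 53985/(1788 - 4*378*47²) - 466234/124 = 53985/(1788 - 4*378*2209) - 466234*1/124 = 53985/(1788 - 3340008) - 233117/62 = 53985/(-3338220) - 233117/62 = 53985*(-1/3338220) - 233117/62 = -61/3772 - 233117/62 = -439660553/116932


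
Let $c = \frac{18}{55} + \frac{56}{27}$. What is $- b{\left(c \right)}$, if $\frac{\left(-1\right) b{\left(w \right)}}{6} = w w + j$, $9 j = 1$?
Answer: $\frac{25922762}{735075} \approx 35.265$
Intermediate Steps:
$j = \frac{1}{9}$ ($j = \frac{1}{9} \cdot 1 = \frac{1}{9} \approx 0.11111$)
$c = \frac{3566}{1485}$ ($c = 18 \cdot \frac{1}{55} + 56 \cdot \frac{1}{27} = \frac{18}{55} + \frac{56}{27} = \frac{3566}{1485} \approx 2.4013$)
$b{\left(w \right)} = - \frac{2}{3} - 6 w^{2}$ ($b{\left(w \right)} = - 6 \left(w w + \frac{1}{9}\right) = - 6 \left(w^{2} + \frac{1}{9}\right) = - 6 \left(\frac{1}{9} + w^{2}\right) = - \frac{2}{3} - 6 w^{2}$)
$- b{\left(c \right)} = - (- \frac{2}{3} - 6 \left(\frac{3566}{1485}\right)^{2}) = - (- \frac{2}{3} - \frac{25432712}{735075}) = \left(-1\right) \left(- \frac{25922762}{735075}\right) = \frac{25922762}{735075}$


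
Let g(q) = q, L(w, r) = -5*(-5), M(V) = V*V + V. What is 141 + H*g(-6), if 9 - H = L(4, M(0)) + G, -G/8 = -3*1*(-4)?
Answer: -339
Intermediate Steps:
M(V) = V + V² (M(V) = V² + V = V + V²)
L(w, r) = 25
G = -96 (G = -8*(-3*1)*(-4) = -(-24)*(-4) = -8*12 = -96)
H = 80 (H = 9 - (25 - 96) = 9 - 1*(-71) = 9 + 71 = 80)
141 + H*g(-6) = 141 + 80*(-6) = 141 - 480 = -339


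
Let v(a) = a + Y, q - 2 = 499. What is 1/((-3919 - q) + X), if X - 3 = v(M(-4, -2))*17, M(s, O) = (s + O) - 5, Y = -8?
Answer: -1/4740 ≈ -0.00021097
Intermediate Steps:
q = 501 (q = 2 + 499 = 501)
M(s, O) = -5 + O + s (M(s, O) = (O + s) - 5 = -5 + O + s)
v(a) = -8 + a (v(a) = a - 8 = -8 + a)
X = -320 (X = 3 + (-8 + (-5 - 2 - 4))*17 = 3 + (-8 - 11)*17 = 3 - 19*17 = 3 - 323 = -320)
1/((-3919 - q) + X) = 1/((-3919 - 1*501) - 320) = 1/((-3919 - 501) - 320) = 1/(-4420 - 320) = 1/(-4740) = -1/4740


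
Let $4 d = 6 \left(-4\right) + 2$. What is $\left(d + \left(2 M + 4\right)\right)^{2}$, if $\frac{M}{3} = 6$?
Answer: $\frac{4761}{4} \approx 1190.3$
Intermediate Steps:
$M = 18$ ($M = 3 \cdot 6 = 18$)
$d = - \frac{11}{2}$ ($d = \frac{6 \left(-4\right) + 2}{4} = \frac{-24 + 2}{4} = \frac{1}{4} \left(-22\right) = - \frac{11}{2} \approx -5.5$)
$\left(d + \left(2 M + 4\right)\right)^{2} = \left(- \frac{11}{2} + \left(2 \cdot 18 + 4\right)\right)^{2} = \left(- \frac{11}{2} + \left(36 + 4\right)\right)^{2} = \left(- \frac{11}{2} + 40\right)^{2} = \left(\frac{69}{2}\right)^{2} = \frac{4761}{4}$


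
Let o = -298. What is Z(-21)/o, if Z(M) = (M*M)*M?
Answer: 9261/298 ≈ 31.077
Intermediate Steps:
Z(M) = M³ (Z(M) = M²*M = M³)
Z(-21)/o = (-21)³/(-298) = -9261*(-1/298) = 9261/298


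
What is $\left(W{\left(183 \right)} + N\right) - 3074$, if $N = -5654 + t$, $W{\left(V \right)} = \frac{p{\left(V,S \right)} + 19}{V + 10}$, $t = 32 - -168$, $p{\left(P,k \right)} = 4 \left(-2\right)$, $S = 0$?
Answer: $- \frac{1645893}{193} \approx -8527.9$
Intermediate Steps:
$p{\left(P,k \right)} = -8$
$t = 200$ ($t = 32 + 168 = 200$)
$W{\left(V \right)} = \frac{11}{10 + V}$ ($W{\left(V \right)} = \frac{-8 + 19}{V + 10} = \frac{11}{10 + V}$)
$N = -5454$ ($N = -5654 + 200 = -5454$)
$\left(W{\left(183 \right)} + N\right) - 3074 = \left(\frac{11}{10 + 183} - 5454\right) - 3074 = \left(\frac{11}{193} - 5454\right) - 3074 = - \frac{1052611}{193} - 3074 = - \frac{1645893}{193}$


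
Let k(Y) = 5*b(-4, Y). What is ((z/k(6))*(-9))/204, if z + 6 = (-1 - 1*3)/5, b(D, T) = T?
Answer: 1/100 ≈ 0.010000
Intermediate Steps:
z = -34/5 (z = -6 + (-1 - 1*3)/5 = -6 + (-1 - 3)*(1/5) = -6 - 4*1/5 = -6 - 4/5 = -34/5 ≈ -6.8000)
k(Y) = 5*Y
((z/k(6))*(-9))/204 = (-34/(5*(5*6))*(-9))/204 = (-34/5/30*(-9))*(1/204) = (-34/5*1/30*(-9))*(1/204) = -17/75*(-9)*(1/204) = (51/25)*(1/204) = 1/100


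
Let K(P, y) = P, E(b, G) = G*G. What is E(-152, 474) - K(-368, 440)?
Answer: 225044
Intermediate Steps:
E(b, G) = G**2
E(-152, 474) - K(-368, 440) = 474**2 - 1*(-368) = 224676 + 368 = 225044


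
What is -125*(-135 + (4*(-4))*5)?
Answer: 26875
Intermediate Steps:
-125*(-135 + (4*(-4))*5) = -125*(-135 - 16*5) = -125*(-135 - 80) = -125*(-215) = 26875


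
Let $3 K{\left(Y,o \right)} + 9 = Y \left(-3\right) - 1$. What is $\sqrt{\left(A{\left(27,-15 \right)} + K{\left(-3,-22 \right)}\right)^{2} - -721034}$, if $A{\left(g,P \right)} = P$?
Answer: $\frac{7 \sqrt{132478}}{3} \approx 849.28$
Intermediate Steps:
$K{\left(Y,o \right)} = - \frac{10}{3} - Y$ ($K{\left(Y,o \right)} = -3 + \frac{Y \left(-3\right) - 1}{3} = -3 + \frac{- 3 Y - 1}{3} = -3 + \frac{-1 - 3 Y}{3} = -3 - \left(\frac{1}{3} + Y\right) = - \frac{10}{3} - Y$)
$\sqrt{\left(A{\left(27,-15 \right)} + K{\left(-3,-22 \right)}\right)^{2} - -721034} = \sqrt{\left(-15 - \frac{1}{3}\right)^{2} - -721034} = \sqrt{\left(-15 + \left(- \frac{10}{3} + 3\right)\right)^{2} + 721034} = \sqrt{\left(-15 - \frac{1}{3}\right)^{2} + 721034} = \sqrt{\left(- \frac{46}{3}\right)^{2} + 721034} = \sqrt{\frac{2116}{9} + 721034} = \sqrt{\frac{6491422}{9}} = \frac{7 \sqrt{132478}}{3}$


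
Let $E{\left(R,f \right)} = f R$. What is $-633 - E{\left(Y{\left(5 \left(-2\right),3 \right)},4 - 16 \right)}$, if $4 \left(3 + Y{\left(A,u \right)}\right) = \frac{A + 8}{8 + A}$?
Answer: $-666$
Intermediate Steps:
$Y{\left(A,u \right)} = - \frac{11}{4}$ ($Y{\left(A,u \right)} = -3 + \frac{\left(A + 8\right) \frac{1}{8 + A}}{4} = -3 + \frac{\left(8 + A\right) \frac{1}{8 + A}}{4} = -3 + \frac{1}{4} \cdot 1 = -3 + \frac{1}{4} = - \frac{11}{4}$)
$E{\left(R,f \right)} = R f$
$-633 - E{\left(Y{\left(5 \left(-2\right),3 \right)},4 - 16 \right)} = -633 - - \frac{11 \left(4 - 16\right)}{4} = -633 - \left(- \frac{11}{4}\right) \left(-12\right) = -633 - 33 = -666$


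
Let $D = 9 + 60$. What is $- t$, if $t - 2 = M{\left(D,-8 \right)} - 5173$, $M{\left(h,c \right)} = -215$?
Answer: $5386$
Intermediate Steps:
$D = 69$
$t = -5386$ ($t = 2 - 5388 = -5386$)
$- t = \left(-1\right) \left(-5386\right) = 5386$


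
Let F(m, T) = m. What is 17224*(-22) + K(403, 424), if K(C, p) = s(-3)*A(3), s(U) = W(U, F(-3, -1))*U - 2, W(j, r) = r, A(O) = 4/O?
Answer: -1136756/3 ≈ -3.7892e+5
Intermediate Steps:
s(U) = -2 - 3*U (s(U) = -3*U - 2 = -2 - 3*U)
K(C, p) = 28/3 (K(C, p) = (-2 - 3*(-3))*(4/3) = (-2 + 9)*(4*(⅓)) = 7*(4/3) = 28/3)
17224*(-22) + K(403, 424) = 17224*(-22) + 28/3 = -378928 + 28/3 = -1136756/3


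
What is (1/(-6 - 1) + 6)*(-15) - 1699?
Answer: -12508/7 ≈ -1786.9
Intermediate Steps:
(1/(-6 - 1) + 6)*(-15) - 1699 = (1/(-7) + 6)*(-15) - 1699 = (-1/7 + 6)*(-15) - 1699 = (41/7)*(-15) - 1699 = -615/7 - 1699 = -12508/7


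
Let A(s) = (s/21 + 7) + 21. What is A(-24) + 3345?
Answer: 23603/7 ≈ 3371.9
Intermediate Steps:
A(s) = 28 + s/21 (A(s) = (s*(1/21) + 7) + 21 = (s/21 + 7) + 21 = (7 + s/21) + 21 = 28 + s/21)
A(-24) + 3345 = (28 + (1/21)*(-24)) + 3345 = (28 - 8/7) + 3345 = 188/7 + 3345 = 23603/7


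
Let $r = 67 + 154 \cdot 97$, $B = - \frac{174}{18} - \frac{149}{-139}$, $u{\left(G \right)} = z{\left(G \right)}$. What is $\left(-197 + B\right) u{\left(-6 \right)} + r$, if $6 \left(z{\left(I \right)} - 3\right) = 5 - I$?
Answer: $\frac{35056253}{2502} \approx 14011.0$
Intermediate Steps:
$z{\left(I \right)} = \frac{23}{6} - \frac{I}{6}$ ($z{\left(I \right)} = 3 + \frac{5 - I}{6} = 3 - \left(- \frac{5}{6} + \frac{I}{6}\right) = \frac{23}{6} - \frac{I}{6}$)
$u{\left(G \right)} = \frac{23}{6} - \frac{G}{6}$
$B = - \frac{3584}{417}$ ($B = \left(-174\right) \frac{1}{18} - - \frac{149}{139} = - \frac{29}{3} + \frac{149}{139} = - \frac{3584}{417} \approx -8.5947$)
$r = 15005$ ($r = 67 + 14938 = 15005$)
$\left(-197 + B\right) u{\left(-6 \right)} + r = \left(-197 - \frac{3584}{417}\right) \left(\frac{23}{6} - -1\right) + 15005 = - \frac{85733 \left(\frac{23}{6} + 1\right)}{417} + 15005 = \left(- \frac{85733}{417}\right) \frac{29}{6} + 15005 = - \frac{2486257}{2502} + 15005 = \frac{35056253}{2502}$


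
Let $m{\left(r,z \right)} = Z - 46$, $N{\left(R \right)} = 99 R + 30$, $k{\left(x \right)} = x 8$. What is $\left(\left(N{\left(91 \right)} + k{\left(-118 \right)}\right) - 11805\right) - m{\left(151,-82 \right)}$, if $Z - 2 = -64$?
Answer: $-3602$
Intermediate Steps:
$k{\left(x \right)} = 8 x$
$Z = -62$ ($Z = 2 - 64 = -62$)
$N{\left(R \right)} = 30 + 99 R$
$m{\left(r,z \right)} = -108$ ($m{\left(r,z \right)} = -62 - 46 = -108$)
$\left(\left(N{\left(91 \right)} + k{\left(-118 \right)}\right) - 11805\right) - m{\left(151,-82 \right)} = \left(\left(\left(30 + 99 \cdot 91\right) + 8 \left(-118\right)\right) - 11805\right) - -108 = \left(\left(\left(30 + 9009\right) - 944\right) - 11805\right) + 108 = \left(\left(9039 - 944\right) - 11805\right) + 108 = \left(8095 - 11805\right) + 108 = -3710 + 108 = -3602$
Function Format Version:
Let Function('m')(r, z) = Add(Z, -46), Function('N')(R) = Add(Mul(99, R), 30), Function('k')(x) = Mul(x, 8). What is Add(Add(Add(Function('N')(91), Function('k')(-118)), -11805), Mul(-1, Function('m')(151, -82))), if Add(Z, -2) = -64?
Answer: -3602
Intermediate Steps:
Function('k')(x) = Mul(8, x)
Z = -62 (Z = Add(2, -64) = -62)
Function('N')(R) = Add(30, Mul(99, R))
Function('m')(r, z) = -108 (Function('m')(r, z) = Add(-62, -46) = -108)
Add(Add(Add(Function('N')(91), Function('k')(-118)), -11805), Mul(-1, Function('m')(151, -82))) = Add(Add(Add(Add(30, Mul(99, 91)), Mul(8, -118)), -11805), Mul(-1, -108)) = Add(Add(Add(Add(30, 9009), -944), -11805), 108) = Add(Add(Add(9039, -944), -11805), 108) = Add(Add(8095, -11805), 108) = Add(-3710, 108) = -3602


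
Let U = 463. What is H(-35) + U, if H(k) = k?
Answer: 428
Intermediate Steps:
H(-35) + U = -35 + 463 = 428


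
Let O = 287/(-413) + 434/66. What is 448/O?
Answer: 436128/5725 ≈ 76.180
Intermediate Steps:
O = 11450/1947 (O = 287*(-1/413) + 434*(1/66) = -41/59 + 217/33 = 11450/1947 ≈ 5.8808)
448/O = 448/(11450/1947) = 448*(1947/11450) = 436128/5725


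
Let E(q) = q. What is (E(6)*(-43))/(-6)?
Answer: 43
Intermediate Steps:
(E(6)*(-43))/(-6) = (6*(-43))/(-6) = -258*(-1/6) = 43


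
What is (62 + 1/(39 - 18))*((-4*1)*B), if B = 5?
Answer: -26060/21 ≈ -1241.0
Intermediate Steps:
(62 + 1/(39 - 18))*((-4*1)*B) = (62 + 1/(39 - 18))*(-4*1*5) = (62 + 1/21)*(-4*5) = (62 + 1/21)*(-20) = (1303/21)*(-20) = -26060/21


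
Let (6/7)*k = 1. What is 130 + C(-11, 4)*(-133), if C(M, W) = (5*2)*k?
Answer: -4265/3 ≈ -1421.7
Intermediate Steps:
k = 7/6 (k = (7/6)*1 = 7/6 ≈ 1.1667)
C(M, W) = 35/3 (C(M, W) = (5*2)*(7/6) = 10*(7/6) = 35/3)
130 + C(-11, 4)*(-133) = 130 + (35/3)*(-133) = 130 - 4655/3 = -4265/3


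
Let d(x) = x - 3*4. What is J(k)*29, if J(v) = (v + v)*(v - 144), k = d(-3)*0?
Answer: 0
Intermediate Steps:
d(x) = -12 + x (d(x) = x - 12 = -12 + x)
k = 0 (k = (-12 - 3)*0 = -15*0 = 0)
J(v) = 2*v*(-144 + v) (J(v) = (2*v)*(-144 + v) = 2*v*(-144 + v))
J(k)*29 = (2*0*(-144 + 0))*29 = (2*0*(-144))*29 = 0*29 = 0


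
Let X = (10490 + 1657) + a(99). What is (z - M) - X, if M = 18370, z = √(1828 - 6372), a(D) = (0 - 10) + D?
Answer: -30606 + 8*I*√71 ≈ -30606.0 + 67.409*I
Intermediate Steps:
a(D) = -10 + D
z = 8*I*√71 (z = √(-4544) = 8*I*√71 ≈ 67.409*I)
X = 12236 (X = (10490 + 1657) + (-10 + 99) = 12147 + 89 = 12236)
(z - M) - X = (8*I*√71 - 1*18370) - 1*12236 = (8*I*√71 - 18370) - 12236 = (-18370 + 8*I*√71) - 12236 = -30606 + 8*I*√71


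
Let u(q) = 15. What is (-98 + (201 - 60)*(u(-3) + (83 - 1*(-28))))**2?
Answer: 312158224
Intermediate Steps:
(-98 + (201 - 60)*(u(-3) + (83 - 1*(-28))))**2 = (-98 + (201 - 60)*(15 + (83 - 1*(-28))))**2 = (-98 + 141*(15 + (83 + 28)))**2 = (-98 + 141*(15 + 111))**2 = (-98 + 141*126)**2 = (-98 + 17766)**2 = 17668**2 = 312158224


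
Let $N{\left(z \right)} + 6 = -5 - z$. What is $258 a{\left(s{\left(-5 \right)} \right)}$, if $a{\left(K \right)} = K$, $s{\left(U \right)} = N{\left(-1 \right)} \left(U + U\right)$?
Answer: $25800$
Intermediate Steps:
$N{\left(z \right)} = -11 - z$ ($N{\left(z \right)} = -6 - \left(5 + z\right) = -11 - z$)
$s{\left(U \right)} = - 20 U$ ($s{\left(U \right)} = \left(-11 - -1\right) \left(U + U\right) = \left(-11 + 1\right) 2 U = - 10 \cdot 2 U = - 20 U$)
$258 a{\left(s{\left(-5 \right)} \right)} = 258 \left(\left(-20\right) \left(-5\right)\right) = 258 \cdot 100 = 25800$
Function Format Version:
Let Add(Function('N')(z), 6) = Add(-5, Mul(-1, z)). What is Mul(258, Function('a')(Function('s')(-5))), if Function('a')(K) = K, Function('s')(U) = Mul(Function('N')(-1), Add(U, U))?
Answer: 25800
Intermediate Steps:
Function('N')(z) = Add(-11, Mul(-1, z)) (Function('N')(z) = Add(-6, Add(-5, Mul(-1, z))) = Add(-11, Mul(-1, z)))
Function('s')(U) = Mul(-20, U) (Function('s')(U) = Mul(Add(-11, Mul(-1, -1)), Add(U, U)) = Mul(Add(-11, 1), Mul(2, U)) = Mul(-10, Mul(2, U)) = Mul(-20, U))
Mul(258, Function('a')(Function('s')(-5))) = Mul(258, Mul(-20, -5)) = Mul(258, 100) = 25800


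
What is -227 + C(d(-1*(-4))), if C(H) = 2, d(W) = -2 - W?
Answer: -225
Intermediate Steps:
-227 + C(d(-1*(-4))) = -227 + 2 = -225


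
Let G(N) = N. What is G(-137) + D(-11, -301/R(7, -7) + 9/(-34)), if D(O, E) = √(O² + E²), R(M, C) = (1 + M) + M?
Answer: -137 + √138988261/510 ≈ -113.88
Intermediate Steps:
R(M, C) = 1 + 2*M
D(O, E) = √(E² + O²)
G(-137) + D(-11, -301/R(7, -7) + 9/(-34)) = -137 + √((-301/(1 + 2*7) + 9/(-34))² + (-11)²) = -137 + √((-301/(1 + 14) + 9*(-1/34))² + 121) = -137 + √((-301/15 - 9/34)² + 121) = -137 + √((-10369/510)² + 121) = -137 + √(107516161/260100 + 121) = -137 + √(138988261/260100) = -137 + √138988261/510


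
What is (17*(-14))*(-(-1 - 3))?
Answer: -952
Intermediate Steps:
(17*(-14))*(-(-1 - 3)) = -(-238)*(-4) = -238*4 = -952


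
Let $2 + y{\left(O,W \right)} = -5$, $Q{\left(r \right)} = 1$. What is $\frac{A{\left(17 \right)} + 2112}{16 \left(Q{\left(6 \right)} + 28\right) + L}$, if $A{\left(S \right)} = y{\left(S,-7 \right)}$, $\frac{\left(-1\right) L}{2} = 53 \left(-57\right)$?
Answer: $\frac{2105}{6506} \approx 0.32355$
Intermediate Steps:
$y{\left(O,W \right)} = -7$ ($y{\left(O,W \right)} = -2 - 5 = -7$)
$L = 6042$ ($L = - 2 \cdot 53 \left(-57\right) = \left(-2\right) \left(-3021\right) = 6042$)
$A{\left(S \right)} = -7$
$\frac{A{\left(17 \right)} + 2112}{16 \left(Q{\left(6 \right)} + 28\right) + L} = \frac{-7 + 2112}{16 \left(1 + 28\right) + 6042} = \frac{2105}{16 \cdot 29 + 6042} = \frac{2105}{464 + 6042} = \frac{2105}{6506}$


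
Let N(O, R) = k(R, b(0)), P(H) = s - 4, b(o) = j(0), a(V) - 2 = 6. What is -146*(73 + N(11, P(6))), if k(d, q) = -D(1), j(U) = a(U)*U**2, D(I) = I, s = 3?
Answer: -10512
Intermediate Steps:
a(V) = 8 (a(V) = 2 + 6 = 8)
j(U) = 8*U**2
b(o) = 0 (b(o) = 8*0**2 = 8*0 = 0)
k(d, q) = -1 (k(d, q) = -1*1 = -1)
P(H) = -1 (P(H) = 3 - 4 = -1)
N(O, R) = -1
-146*(73 + N(11, P(6))) = -146*(73 - 1) = -146*72 = -10512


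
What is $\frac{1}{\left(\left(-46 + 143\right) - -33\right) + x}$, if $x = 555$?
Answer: $\frac{1}{685} \approx 0.0014599$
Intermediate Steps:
$\frac{1}{\left(\left(-46 + 143\right) - -33\right) + x} = \frac{1}{\left(\left(-46 + 143\right) - -33\right) + 555} = \frac{1}{\left(97 + 33\right) + 555} = \frac{1}{130 + 555} = \frac{1}{685}$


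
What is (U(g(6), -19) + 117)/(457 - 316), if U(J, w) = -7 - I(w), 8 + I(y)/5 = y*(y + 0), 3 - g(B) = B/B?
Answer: -1655/141 ≈ -11.738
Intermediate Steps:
g(B) = 2 (g(B) = 3 - B/B = 3 - 1*1 = 3 - 1 = 2)
I(y) = -40 + 5*y**2 (I(y) = -40 + 5*(y*(y + 0)) = -40 + 5*(y*y) = -40 + 5*y**2)
U(J, w) = 33 - 5*w**2 (U(J, w) = -7 - (-40 + 5*w**2) = -7 + (40 - 5*w**2) = 33 - 5*w**2)
(U(g(6), -19) + 117)/(457 - 316) = ((33 - 5*(-19)**2) + 117)/(457 - 316) = ((33 - 5*361) + 117)/141 = ((33 - 1805) + 117)*(1/141) = (-1772 + 117)*(1/141) = -1655*1/141 = -1655/141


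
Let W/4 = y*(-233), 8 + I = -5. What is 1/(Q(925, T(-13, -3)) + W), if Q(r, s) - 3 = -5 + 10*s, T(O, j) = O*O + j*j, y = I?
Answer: 1/13894 ≈ 7.1974e-5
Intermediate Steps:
I = -13 (I = -8 - 5 = -13)
y = -13
T(O, j) = O² + j²
Q(r, s) = -2 + 10*s (Q(r, s) = 3 + (-5 + 10*s) = -2 + 10*s)
W = 12116 (W = 4*(-13*(-233)) = 4*3029 = 12116)
1/(Q(925, T(-13, -3)) + W) = 1/((-2 + 10*((-13)² + (-3)²)) + 12116) = 1/((-2 + 10*(169 + 9)) + 12116) = 1/((-2 + 10*178) + 12116) = 1/((-2 + 1780) + 12116) = 1/(1778 + 12116) = 1/13894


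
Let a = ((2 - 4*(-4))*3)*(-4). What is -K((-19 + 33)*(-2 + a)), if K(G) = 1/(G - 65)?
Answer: 1/3117 ≈ 0.00032082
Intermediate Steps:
a = -216 (a = ((2 + 16)*3)*(-4) = (18*3)*(-4) = 54*(-4) = -216)
K(G) = 1/(-65 + G)
-K((-19 + 33)*(-2 + a)) = -1/(-65 + (-19 + 33)*(-2 - 216)) = -1/(-65 + 14*(-218)) = -1/(-65 - 3052) = -1/(-3117) = -1*(-1/3117) = 1/3117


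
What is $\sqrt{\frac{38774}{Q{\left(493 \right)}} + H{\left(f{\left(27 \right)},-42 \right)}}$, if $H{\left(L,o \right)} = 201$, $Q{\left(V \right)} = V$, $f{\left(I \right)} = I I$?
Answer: $\frac{\sqrt{67968431}}{493} \approx 16.723$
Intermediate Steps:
$f{\left(I \right)} = I^{2}$
$\sqrt{\frac{38774}{Q{\left(493 \right)}} + H{\left(f{\left(27 \right)},-42 \right)}} = \sqrt{\frac{38774}{493} + 201} = \sqrt{\frac{137867}{493}} = \frac{\sqrt{67968431}}{493}$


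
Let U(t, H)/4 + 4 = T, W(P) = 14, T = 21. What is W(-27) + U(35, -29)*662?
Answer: 45030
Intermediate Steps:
U(t, H) = 68 (U(t, H) = -16 + 4*21 = -16 + 84 = 68)
W(-27) + U(35, -29)*662 = 14 + 68*662 = 14 + 45016 = 45030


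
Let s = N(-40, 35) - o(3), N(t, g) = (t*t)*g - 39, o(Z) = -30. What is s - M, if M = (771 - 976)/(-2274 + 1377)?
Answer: 50223722/897 ≈ 55991.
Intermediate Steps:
N(t, g) = -39 + g*t² (N(t, g) = t²*g - 39 = g*t² - 39 = -39 + g*t²)
M = 205/897 (M = -205/(-897) = -205*(-1/897) = 205/897 ≈ 0.22854)
s = 55991 (s = (-39 + 35*(-40)²) - 1*(-30) = (-39 + 35*1600) + 30 = (-39 + 56000) + 30 = 55961 + 30 = 55991)
s - M = 55991 - 1*205/897 = 55991 - 205/897 = 50223722/897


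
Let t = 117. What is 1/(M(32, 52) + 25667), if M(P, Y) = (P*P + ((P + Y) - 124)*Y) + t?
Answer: 1/24728 ≈ 4.0440e-5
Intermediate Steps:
M(P, Y) = 117 + P² + Y*(-124 + P + Y) (M(P, Y) = (P*P + ((P + Y) - 124)*Y) + 117 = (P² + (-124 + P + Y)*Y) + 117 = (P² + Y*(-124 + P + Y)) + 117 = 117 + P² + Y*(-124 + P + Y))
1/(M(32, 52) + 25667) = 1/((117 + 32² + 52² - 124*52 + 32*52) + 25667) = 1/((117 + 1024 + 2704 - 6448 + 1664) + 25667) = 1/(-939 + 25667) = 1/24728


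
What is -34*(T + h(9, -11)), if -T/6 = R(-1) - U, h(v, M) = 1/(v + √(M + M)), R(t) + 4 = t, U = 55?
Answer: 34*(-360*√22 + 3241*I)/(√22 - 9*I) ≈ -12243.0 + 1.5483*I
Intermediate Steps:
R(t) = -4 + t
h(v, M) = 1/(v + √2*√M) (h(v, M) = 1/(v + √(2*M)) = 1/(v + √2*√M))
T = 360 (T = -6*((-4 - 1) - 1*55) = -6*(-5 - 55) = -6*(-60) = 360)
-34*(T + h(9, -11)) = -34*(360 + 1/(9 + √2*√(-11))) = -34*(360 + 1/(9 + √2*(I*√11))) = -34*(360 + 1/(9 + I*√22)) = -12240 - 34/(9 + I*√22)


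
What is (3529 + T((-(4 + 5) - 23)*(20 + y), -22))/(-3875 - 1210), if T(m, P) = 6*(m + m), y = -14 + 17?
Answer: 5303/5085 ≈ 1.0429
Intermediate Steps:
y = 3
T(m, P) = 12*m (T(m, P) = 6*(2*m) = 12*m)
(3529 + T((-(4 + 5) - 23)*(20 + y), -22))/(-3875 - 1210) = (3529 + 12*((-(4 + 5) - 23)*(20 + 3)))/(-3875 - 1210) = (3529 + 12*((-1*9 - 23)*23))/(-5085) = (3529 + 12*((-9 - 23)*23))*(-1/5085) = (3529 + 12*(-32*23))*(-1/5085) = (3529 + 12*(-736))*(-1/5085) = (3529 - 8832)*(-1/5085) = -5303*(-1/5085) = 5303/5085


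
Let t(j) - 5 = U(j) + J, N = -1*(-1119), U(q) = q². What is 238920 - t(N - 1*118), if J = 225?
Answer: -763311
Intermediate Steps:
N = 1119
t(j) = 230 + j² (t(j) = 5 + (j² + 225) = 5 + (225 + j²) = 230 + j²)
238920 - t(N - 1*118) = 238920 - (230 + (1119 - 1*118)²) = 238920 - (230 + (1119 - 118)²) = 238920 - (230 + 1001²) = 238920 - (230 + 1002001) = 238920 - 1*1002231 = 238920 - 1002231 = -763311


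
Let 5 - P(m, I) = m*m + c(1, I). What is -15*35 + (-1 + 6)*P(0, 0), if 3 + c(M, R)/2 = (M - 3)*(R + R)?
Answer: -470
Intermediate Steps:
c(M, R) = -6 + 4*R*(-3 + M) (c(M, R) = -6 + 2*((M - 3)*(R + R)) = -6 + 2*((-3 + M)*(2*R)) = -6 + 2*(2*R*(-3 + M)) = -6 + 4*R*(-3 + M))
P(m, I) = 11 - m² + 8*I (P(m, I) = 5 - (m*m + (-6 - 12*I + 4*1*I)) = 5 - (m² + (-6 - 12*I + 4*I)) = 5 - (m² + (-6 - 8*I)) = 5 - (-6 + m² - 8*I) = 5 + (6 - m² + 8*I) = 11 - m² + 8*I)
-15*35 + (-1 + 6)*P(0, 0) = -15*35 + (-1 + 6)*(11 - 1*0² + 8*0) = -525 + 5*(11 - 1*0 + 0) = -525 + 5*(11 + 0 + 0) = -525 + 5*11 = -525 + 55 = -470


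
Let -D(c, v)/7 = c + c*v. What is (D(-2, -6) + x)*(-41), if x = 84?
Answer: -574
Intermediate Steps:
D(c, v) = -7*c - 7*c*v (D(c, v) = -7*(c + c*v) = -7*c - 7*c*v)
(D(-2, -6) + x)*(-41) = (-7*(-2)*(1 - 6) + 84)*(-41) = (-7*(-2)*(-5) + 84)*(-41) = (-70 + 84)*(-41) = 14*(-41) = -574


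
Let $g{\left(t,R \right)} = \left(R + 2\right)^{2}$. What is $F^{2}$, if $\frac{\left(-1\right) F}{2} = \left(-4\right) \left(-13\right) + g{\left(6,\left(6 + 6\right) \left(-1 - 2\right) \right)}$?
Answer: $5837056$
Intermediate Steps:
$g{\left(t,R \right)} = \left(2 + R\right)^{2}$
$F = -2416$ ($F = - 2 \left(\left(-4\right) \left(-13\right) + \left(2 + \left(6 + 6\right) \left(-1 - 2\right)\right)^{2}\right) = - 2 \left(52 + \left(2 + 12 \left(-3\right)\right)^{2}\right) = - 2 \left(52 + \left(2 - 36\right)^{2}\right) = - 2 \left(52 + \left(-34\right)^{2}\right) = - 2 \left(52 + 1156\right) = \left(-2\right) 1208 = -2416$)
$F^{2} = \left(-2416\right)^{2} = 5837056$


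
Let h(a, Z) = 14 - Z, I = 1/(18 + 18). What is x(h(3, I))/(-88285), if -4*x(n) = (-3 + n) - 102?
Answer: -3277/12713040 ≈ -0.00025777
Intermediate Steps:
I = 1/36 ≈ 0.027778
x(n) = 105/4 - n/4 (x(n) = -((-3 + n) - 102)/4 = -(-105 + n)/4 = 105/4 - n/4)
x(h(3, I))/(-88285) = (105/4 - (14 - 1*1/36)/4)/(-88285) = (105/4 - (14 - 1/36)/4)*(-1/88285) = (105/4 - 1/4*503/36)*(-1/88285) = (105/4 - 503/144)*(-1/88285) = (3277/144)*(-1/88285) = -3277/12713040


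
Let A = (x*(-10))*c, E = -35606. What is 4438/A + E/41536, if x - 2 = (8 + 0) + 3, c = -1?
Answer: 44926997/1349920 ≈ 33.281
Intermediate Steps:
x = 13 (x = 2 + ((8 + 0) + 3) = 2 + (8 + 3) = 2 + 11 = 13)
A = 130 (A = (13*(-10))*(-1) = -130*(-1) = 130)
4438/A + E/41536 = 4438/130 - 35606/41536 = 4438*(1/130) - 35606*1/41536 = 2219/65 - 17803/20768 = 44926997/1349920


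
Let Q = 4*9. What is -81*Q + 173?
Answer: -2743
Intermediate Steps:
Q = 36
-81*Q + 173 = -81*36 + 173 = -2916 + 173 = -2743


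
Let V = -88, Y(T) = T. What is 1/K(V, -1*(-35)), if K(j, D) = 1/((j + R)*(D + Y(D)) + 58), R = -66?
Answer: -10722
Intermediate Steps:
K(j, D) = 1/(58 + 2*D*(-66 + j)) (K(j, D) = 1/((j - 66)*(D + D) + 58) = 1/((-66 + j)*(2*D) + 58) = 1/(2*D*(-66 + j) + 58) = 1/(58 + 2*D*(-66 + j)))
1/K(V, -1*(-35)) = 1/(1/(2*(29 - (-66)*(-35) - 1*(-35)*(-88)))) = 1/(1/(2*(29 - 66*35 + 35*(-88)))) = 1/(1/(2*(29 - 2310 - 3080))) = 1/((1/2)/(-5361)) = 1/((1/2)*(-1/5361)) = 1/(-1/10722) = -10722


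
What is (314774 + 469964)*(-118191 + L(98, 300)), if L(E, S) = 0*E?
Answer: -92748968958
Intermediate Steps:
L(E, S) = 0
(314774 + 469964)*(-118191 + L(98, 300)) = (314774 + 469964)*(-118191 + 0) = 784738*(-118191) = -92748968958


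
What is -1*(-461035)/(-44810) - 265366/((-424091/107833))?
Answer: 256410424691799/3800703542 ≈ 67464.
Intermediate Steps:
-1*(-461035)/(-44810) - 265366/((-424091/107833)) = 461035*(-1/44810) - 265366/((-424091*1/107833)) = -92207/8962 - 265366/(-424091/107833) = -92207/8962 - 265366*(-107833/424091) = -92207/8962 + 28615211878/424091 = 256410424691799/3800703542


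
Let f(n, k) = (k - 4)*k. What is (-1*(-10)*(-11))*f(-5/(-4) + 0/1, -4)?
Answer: -3520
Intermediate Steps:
f(n, k) = k*(-4 + k) (f(n, k) = (-4 + k)*k = k*(-4 + k))
(-1*(-10)*(-11))*f(-5/(-4) + 0/1, -4) = (-1*(-10)*(-11))*(-4*(-4 - 4)) = (10*(-11))*(-4*(-8)) = -110*32 = -3520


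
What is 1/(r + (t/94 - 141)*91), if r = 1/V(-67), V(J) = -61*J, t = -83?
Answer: -384178/4960256935 ≈ -7.7451e-5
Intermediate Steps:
r = 1/4087 (r = 1/(-61*(-67)) = 1/4087 ≈ 0.00024468)
1/(r + (t/94 - 141)*91) = 1/(1/4087 + (-83/94 - 141)*91) = 1/(1/4087 - 13337/94*91) = 1/(1/4087 - 1213667/94) = 1/(-4960256935/384178) = -384178/4960256935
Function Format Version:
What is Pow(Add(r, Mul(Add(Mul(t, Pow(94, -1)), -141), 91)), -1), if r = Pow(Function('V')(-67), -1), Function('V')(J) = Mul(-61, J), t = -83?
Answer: Rational(-384178, 4960256935) ≈ -7.7451e-5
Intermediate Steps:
r = Rational(1, 4087) (r = Pow(Mul(-61, -67), -1) = Pow(4087, -1) = Rational(1, 4087) ≈ 0.00024468)
Pow(Add(r, Mul(Add(Mul(t, Pow(94, -1)), -141), 91)), -1) = Pow(Add(Rational(1, 4087), Mul(Add(Mul(-83, Pow(94, -1)), -141), 91)), -1) = Pow(Add(Rational(1, 4087), Mul(Add(Mul(-83, Rational(1, 94)), -141), 91)), -1) = Pow(Add(Rational(1, 4087), Mul(Add(Rational(-83, 94), -141), 91)), -1) = Pow(Add(Rational(1, 4087), Mul(Rational(-13337, 94), 91)), -1) = Pow(Add(Rational(1, 4087), Rational(-1213667, 94)), -1) = Pow(Rational(-4960256935, 384178), -1) = Rational(-384178, 4960256935)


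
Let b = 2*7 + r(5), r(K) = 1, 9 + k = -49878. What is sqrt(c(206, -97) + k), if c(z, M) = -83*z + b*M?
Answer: 2*I*sqrt(17110) ≈ 261.61*I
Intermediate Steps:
k = -49887 (k = -9 - 49878 = -49887)
b = 15 (b = 2*7 + 1 = 14 + 1 = 15)
c(z, M) = -83*z + 15*M
sqrt(c(206, -97) + k) = sqrt((-83*206 + 15*(-97)) - 49887) = sqrt((-17098 - 1455) - 49887) = sqrt(-18553 - 49887) = sqrt(-68440) = 2*I*sqrt(17110)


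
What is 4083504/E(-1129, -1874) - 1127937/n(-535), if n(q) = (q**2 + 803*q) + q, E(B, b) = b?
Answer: -292781862111/134848355 ≈ -2171.2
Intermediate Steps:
n(q) = q**2 + 804*q
4083504/E(-1129, -1874) - 1127937/n(-535) = 4083504/(-1874) - 1127937*(-1/(535*(804 - 535))) = 4083504*(-1/1874) - 1127937/((-535*269)) = -2041752/937 - 1127937/(-143915) = -2041752/937 - 1127937*(-1/143915) = -2041752/937 + 1127937/143915 = -292781862111/134848355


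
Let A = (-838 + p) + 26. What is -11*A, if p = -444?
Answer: 13816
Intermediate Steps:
A = -1256 (A = (-838 - 444) + 26 = -1282 + 26 = -1256)
-11*A = -11*(-1256) = 13816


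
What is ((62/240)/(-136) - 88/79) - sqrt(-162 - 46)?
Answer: -1438609/1289280 - 4*I*sqrt(13) ≈ -1.1158 - 14.422*I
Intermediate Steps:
((62/240)/(-136) - 88/79) - sqrt(-162 - 46) = ((62*(1/240))*(-1/136) - 88*1/79) - sqrt(-208) = ((31/120)*(-1/136) - 88/79) - 4*I*sqrt(13) = (-31/16320 - 88/79) - 4*I*sqrt(13) = -1438609/1289280 - 4*I*sqrt(13)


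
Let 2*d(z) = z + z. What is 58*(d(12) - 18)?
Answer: -348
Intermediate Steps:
d(z) = z (d(z) = (z + z)/2 = (2*z)/2 = z)
58*(d(12) - 18) = 58*(12 - 18) = 58*(-6) = -348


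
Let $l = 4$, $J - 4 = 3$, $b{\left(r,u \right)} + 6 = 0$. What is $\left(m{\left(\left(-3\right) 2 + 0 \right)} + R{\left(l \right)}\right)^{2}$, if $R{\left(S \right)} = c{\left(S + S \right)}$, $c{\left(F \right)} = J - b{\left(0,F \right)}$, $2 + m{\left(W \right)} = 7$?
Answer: $324$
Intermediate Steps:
$b{\left(r,u \right)} = -6$ ($b{\left(r,u \right)} = -6 + 0 = -6$)
$J = 7$ ($J = 4 + 3 = 7$)
$m{\left(W \right)} = 5$ ($m{\left(W \right)} = -2 + 7 = 5$)
$c{\left(F \right)} = 13$ ($c{\left(F \right)} = 7 - -6 = 7 + 6 = 13$)
$R{\left(S \right)} = 13$
$\left(m{\left(\left(-3\right) 2 + 0 \right)} + R{\left(l \right)}\right)^{2} = \left(5 + 13\right)^{2} = 18^{2} = 324$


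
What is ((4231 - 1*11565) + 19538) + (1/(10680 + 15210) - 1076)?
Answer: 288103921/25890 ≈ 11128.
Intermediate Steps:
((4231 - 1*11565) + 19538) + (1/(10680 + 15210) - 1076) = ((4231 - 11565) + 19538) + (1/25890 - 1076) = (-7334 + 19538) + (1/25890 - 1076) = 12204 - 27857639/25890 = 288103921/25890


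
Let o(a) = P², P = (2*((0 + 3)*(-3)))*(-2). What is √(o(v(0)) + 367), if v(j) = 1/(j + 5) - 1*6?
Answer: √1663 ≈ 40.780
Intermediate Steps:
P = 36 (P = (2*(3*(-3)))*(-2) = (2*(-9))*(-2) = -18*(-2) = 36)
v(j) = -6 + 1/(5 + j) (v(j) = 1/(5 + j) - 6 = -6 + 1/(5 + j))
o(a) = 1296 (o(a) = 36² = 1296)
√(o(v(0)) + 367) = √(1296 + 367) = √1663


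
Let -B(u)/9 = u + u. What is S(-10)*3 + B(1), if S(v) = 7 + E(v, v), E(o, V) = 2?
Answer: 9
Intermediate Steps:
B(u) = -18*u (B(u) = -9*(u + u) = -18*u)
S(v) = 9 (S(v) = 7 + 2 = 9)
S(-10)*3 + B(1) = 9*3 - 18*1 = 27 - 18 = 9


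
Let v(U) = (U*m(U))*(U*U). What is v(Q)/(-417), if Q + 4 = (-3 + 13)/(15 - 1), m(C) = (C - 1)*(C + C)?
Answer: 5596820/2336173 ≈ 2.3957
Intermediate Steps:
m(C) = 2*C*(-1 + C) (m(C) = (-1 + C)*(2*C) = 2*C*(-1 + C))
Q = -23/7 (Q = -4 + (-3 + 13)/(15 - 1) = -4 + 10/14 = -4 + 10*(1/14) = -4 + 5/7 = -23/7 ≈ -3.2857)
v(U) = 2*U⁴*(-1 + U) (v(U) = (U*(2*U*(-1 + U)))*(U*U) = (2*U²*(-1 + U))*U² = 2*U⁴*(-1 + U))
v(Q)/(-417) = (2*(-23/7)⁴*(-1 - 23/7))/(-417) = (2*(279841/2401)*(-30/7))*(-1/417) = -16790460/16807*(-1/417) = 5596820/2336173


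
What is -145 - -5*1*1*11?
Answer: -90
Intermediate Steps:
-145 - -5*1*1*11 = -145 - (-5*1)*11 = -145 - (-5)*11 = -145 - 1*(-55) = -145 + 55 = -90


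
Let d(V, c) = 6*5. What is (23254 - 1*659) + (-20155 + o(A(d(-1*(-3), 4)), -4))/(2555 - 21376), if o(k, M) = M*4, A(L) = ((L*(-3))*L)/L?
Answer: 425280666/18821 ≈ 22596.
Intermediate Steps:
d(V, c) = 30
A(L) = -3*L (A(L) = ((-3*L)*L)/L = (-3*L²)/L = -3*L)
o(k, M) = 4*M
(23254 - 1*659) + (-20155 + o(A(d(-1*(-3), 4)), -4))/(2555 - 21376) = (23254 - 1*659) + (-20155 + 4*(-4))/(2555 - 21376) = (23254 - 659) + (-20155 - 16)/(-18821) = 22595 - 20171*(-1/18821) = 22595 + 20171/18821 = 425280666/18821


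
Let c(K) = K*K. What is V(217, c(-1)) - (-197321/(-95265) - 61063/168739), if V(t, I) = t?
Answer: 3460779239671/16074920835 ≈ 215.29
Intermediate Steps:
c(K) = K**2
V(217, c(-1)) - (-197321/(-95265) - 61063/168739) = 217 - (-197321/(-95265) - 61063/168739) = 217 - (-197321*(-1/95265) - 61063*1/168739) = 217 - (197321/95265 - 61063/168739) = 217 - 1*27478581524/16074920835 = 217 - 27478581524/16074920835 = 3460779239671/16074920835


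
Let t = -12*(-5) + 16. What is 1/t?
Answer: 1/76 ≈ 0.013158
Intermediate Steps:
t = 76 (t = 60 + 16 = 76)
1/t = 1/76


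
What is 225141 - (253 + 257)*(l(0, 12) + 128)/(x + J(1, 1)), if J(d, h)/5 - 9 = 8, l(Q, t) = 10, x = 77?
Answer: 2022359/9 ≈ 2.2471e+5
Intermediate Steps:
J(d, h) = 85 (J(d, h) = 45 + 5*8 = 45 + 40 = 85)
225141 - (253 + 257)*(l(0, 12) + 128)/(x + J(1, 1)) = 225141 - (253 + 257)*(10 + 128)/(77 + 85) = 225141 - 510*138/162 = 225141 - 510*138*(1/162) = 225141 - 510*23/27 = 225141 - 1*3910/9 = 225141 - 3910/9 = 2022359/9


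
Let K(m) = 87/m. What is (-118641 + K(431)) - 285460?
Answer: -174167444/431 ≈ -4.0410e+5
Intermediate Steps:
(-118641 + K(431)) - 285460 = (-118641 + 87/431) - 285460 = -51134184/431 - 285460 = -174167444/431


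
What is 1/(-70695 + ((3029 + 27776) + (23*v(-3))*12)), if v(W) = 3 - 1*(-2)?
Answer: -1/38510 ≈ -2.5967e-5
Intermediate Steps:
v(W) = 5 (v(W) = 3 + 2 = 5)
1/(-70695 + ((3029 + 27776) + (23*v(-3))*12)) = 1/(-70695 + ((3029 + 27776) + (23*5)*12)) = 1/(-70695 + (30805 + 115*12)) = 1/(-70695 + (30805 + 1380)) = 1/(-70695 + 32185) = 1/(-38510) = -1/38510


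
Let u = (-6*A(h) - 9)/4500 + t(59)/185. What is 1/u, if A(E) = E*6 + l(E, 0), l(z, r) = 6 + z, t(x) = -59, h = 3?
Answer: -18500/6603 ≈ -2.8018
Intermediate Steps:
A(E) = 6 + 7*E (A(E) = E*6 + (6 + E) = 6*E + (6 + E) = 6 + 7*E)
u = -6603/18500 (u = (-6*(6 + 7*3) - 9)/4500 - 59/185 = (-6*(6 + 21) - 9)*(1/4500) - 59*1/185 = (-6*27 - 9)*(1/4500) - 59/185 = (-162 - 9)*(1/4500) - 59/185 = -171*1/4500 - 59/185 = -19/500 - 59/185 = -6603/18500 ≈ -0.35692)
1/u = 1/(-6603/18500) = -18500/6603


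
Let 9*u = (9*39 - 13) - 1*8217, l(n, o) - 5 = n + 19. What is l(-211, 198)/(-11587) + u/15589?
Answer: -65057686/1625667687 ≈ -0.040019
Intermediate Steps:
l(n, o) = 24 + n (l(n, o) = 5 + (n + 19) = 5 + (19 + n) = 24 + n)
u = -7879/9 (u = ((9*39 - 13) - 1*8217)/9 = ((351 - 13) - 8217)/9 = (338 - 8217)/9 = (1/9)*(-7879) = -7879/9 ≈ -875.44)
l(-211, 198)/(-11587) + u/15589 = (24 - 211)/(-11587) - 7879/9/15589 = -187*(-1/11587) - 7879/9*1/15589 = 187/11587 - 7879/140301 = -65057686/1625667687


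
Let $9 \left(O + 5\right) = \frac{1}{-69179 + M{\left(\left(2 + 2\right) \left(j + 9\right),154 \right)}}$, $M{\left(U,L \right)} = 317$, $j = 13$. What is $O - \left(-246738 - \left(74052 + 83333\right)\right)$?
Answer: $\frac{250455363443}{619758} \approx 4.0412 \cdot 10^{5}$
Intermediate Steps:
$O = - \frac{3098791}{619758}$ ($O = -5 + \frac{1}{9 \left(-69179 + 317\right)} = -5 + \frac{1}{9 \left(-68862\right)} = -5 + \frac{1}{9} \left(- \frac{1}{68862}\right) = -5 - \frac{1}{619758} = - \frac{3098791}{619758} \approx -5.0$)
$O - \left(-246738 - \left(74052 + 83333\right)\right) = - \frac{3098791}{619758} - \left(-246738 - \left(74052 + 83333\right)\right) = - \frac{3098791}{619758} - \left(-246738 - 157385\right) = - \frac{3098791}{619758} - -404123 = - \frac{3098791}{619758} + 404123 = \frac{250455363443}{619758}$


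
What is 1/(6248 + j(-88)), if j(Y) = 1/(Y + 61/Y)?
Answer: 7805/48765552 ≈ 0.00016005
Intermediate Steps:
1/(6248 + j(-88)) = 1/(6248 - 88/(61 + (-88)²)) = 1/(6248 - 88/(61 + 7744)) = 1/(6248 - 88/7805) = 1/(48765552/7805) = 7805/48765552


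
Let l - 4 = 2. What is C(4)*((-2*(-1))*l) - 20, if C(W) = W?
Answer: 28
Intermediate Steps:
l = 6 (l = 4 + 2 = 6)
C(4)*((-2*(-1))*l) - 20 = 4*(-2*(-1)*6) - 20 = 4*(2*6) - 20 = 4*12 - 20 = 48 - 20 = 28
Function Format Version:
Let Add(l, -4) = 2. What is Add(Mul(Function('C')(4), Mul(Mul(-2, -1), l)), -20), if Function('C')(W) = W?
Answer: 28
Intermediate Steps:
l = 6 (l = Add(4, 2) = 6)
Add(Mul(Function('C')(4), Mul(Mul(-2, -1), l)), -20) = Add(Mul(4, Mul(Mul(-2, -1), 6)), -20) = Add(Mul(4, Mul(2, 6)), -20) = Add(Mul(4, 12), -20) = Add(48, -20) = 28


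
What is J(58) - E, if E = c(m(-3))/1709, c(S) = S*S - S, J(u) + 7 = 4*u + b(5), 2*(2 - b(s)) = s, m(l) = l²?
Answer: 767197/3418 ≈ 224.46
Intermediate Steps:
b(s) = 2 - s/2
J(u) = -15/2 + 4*u (J(u) = -7 + (4*u + (2 - ½*5)) = -7 + (4*u + (2 - 5/2)) = -7 + (4*u - ½) = -7 + (-½ + 4*u) = -15/2 + 4*u)
c(S) = S² - S
E = 72/1709 (E = ((-3)²*(-1 + (-3)²))/1709 = (9*(-1 + 9))*(1/1709) = (9*8)*(1/1709) = 72*(1/1709) = 72/1709 ≈ 0.042130)
J(58) - E = (-15/2 + 4*58) - 1*72/1709 = (-15/2 + 232) - 72/1709 = 449/2 - 72/1709 = 767197/3418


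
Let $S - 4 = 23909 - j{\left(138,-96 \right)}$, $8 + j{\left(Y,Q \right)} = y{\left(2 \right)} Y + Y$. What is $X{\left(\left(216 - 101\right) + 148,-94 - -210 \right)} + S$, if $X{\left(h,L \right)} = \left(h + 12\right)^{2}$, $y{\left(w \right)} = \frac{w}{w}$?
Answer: $99270$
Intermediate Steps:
$y{\left(w \right)} = 1$
$j{\left(Y,Q \right)} = -8 + 2 Y$ ($j{\left(Y,Q \right)} = -8 + \left(1 Y + Y\right) = -8 + \left(Y + Y\right) = -8 + 2 Y$)
$X{\left(h,L \right)} = \left(12 + h\right)^{2}$
$S = 23645$ ($S = 4 + \left(23909 - \left(-8 + 2 \cdot 138\right)\right) = 4 + \left(23909 - \left(-8 + 276\right)\right) = 4 + \left(23909 - 268\right) = 4 + 23641 = 23645$)
$X{\left(\left(216 - 101\right) + 148,-94 - -210 \right)} + S = \left(12 + \left(\left(216 - 101\right) + 148\right)\right)^{2} + 23645 = \left(12 + \left(115 + 148\right)\right)^{2} + 23645 = \left(12 + 263\right)^{2} + 23645 = 275^{2} + 23645 = 75625 + 23645 = 99270$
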